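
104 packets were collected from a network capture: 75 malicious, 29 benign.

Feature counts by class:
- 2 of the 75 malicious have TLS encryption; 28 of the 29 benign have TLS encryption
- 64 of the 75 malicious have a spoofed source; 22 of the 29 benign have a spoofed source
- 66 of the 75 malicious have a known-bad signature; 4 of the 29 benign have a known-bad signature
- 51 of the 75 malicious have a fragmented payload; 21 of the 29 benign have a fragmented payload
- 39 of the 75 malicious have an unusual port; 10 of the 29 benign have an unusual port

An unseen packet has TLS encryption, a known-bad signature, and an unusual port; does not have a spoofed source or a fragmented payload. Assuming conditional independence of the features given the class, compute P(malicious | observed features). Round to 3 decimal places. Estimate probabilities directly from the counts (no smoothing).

malicious: (75/104) × (2/75) × (11/75) × (66/75) × (24/75) × (39/75) ≈ 0.000413013
benign: (29/104) × (28/29) × (7/29) × (4/29) × (8/29) × (10/29) ≈ 0.000852669
P(malicious | x) = 0.000413013 / 0.001265682 ≈ 0.326

0.326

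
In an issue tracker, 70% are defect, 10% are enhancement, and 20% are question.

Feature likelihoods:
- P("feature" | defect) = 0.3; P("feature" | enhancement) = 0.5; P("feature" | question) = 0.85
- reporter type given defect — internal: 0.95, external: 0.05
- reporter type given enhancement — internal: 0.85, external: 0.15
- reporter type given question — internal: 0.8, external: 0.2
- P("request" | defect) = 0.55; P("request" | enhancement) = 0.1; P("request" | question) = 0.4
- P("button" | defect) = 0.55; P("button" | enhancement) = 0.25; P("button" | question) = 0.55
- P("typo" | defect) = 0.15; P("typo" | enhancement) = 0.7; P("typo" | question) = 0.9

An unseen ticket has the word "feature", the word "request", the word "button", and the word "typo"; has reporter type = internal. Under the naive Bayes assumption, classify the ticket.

question

defect: 0.7 × 0.3 × 0.95 × 0.55 × 0.55 × 0.15 = 0.0090523125
enhancement: 0.1 × 0.5 × 0.85 × 0.1 × 0.25 × 0.7 = 0.00074375
question: 0.2 × 0.85 × 0.8 × 0.4 × 0.55 × 0.9 = 0.026928
Highest score → question.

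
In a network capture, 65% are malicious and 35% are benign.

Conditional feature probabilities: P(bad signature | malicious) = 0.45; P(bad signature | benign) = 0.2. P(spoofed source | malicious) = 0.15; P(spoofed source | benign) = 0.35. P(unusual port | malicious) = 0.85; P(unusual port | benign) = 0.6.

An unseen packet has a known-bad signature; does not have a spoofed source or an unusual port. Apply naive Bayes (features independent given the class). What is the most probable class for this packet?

malicious

malicious: 0.65 × 0.45 × (1−0.15) × (1−0.85) = 0.03729375
benign: 0.35 × 0.2 × (1−0.35) × (1−0.6) = 0.0182
Highest score → malicious.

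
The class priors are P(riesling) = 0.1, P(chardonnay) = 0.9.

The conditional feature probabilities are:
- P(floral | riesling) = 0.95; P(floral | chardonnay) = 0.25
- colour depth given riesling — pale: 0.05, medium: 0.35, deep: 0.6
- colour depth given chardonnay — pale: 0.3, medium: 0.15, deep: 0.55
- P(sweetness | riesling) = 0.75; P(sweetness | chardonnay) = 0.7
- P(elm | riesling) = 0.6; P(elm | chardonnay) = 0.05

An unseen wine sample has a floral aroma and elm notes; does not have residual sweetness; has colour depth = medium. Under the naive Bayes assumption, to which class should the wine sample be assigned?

riesling: 0.1 × 0.95 × 0.35 × (1−0.75) × 0.6 = 0.0049875
chardonnay: 0.9 × 0.25 × 0.15 × (1−0.7) × 0.05 = 0.00050625
Highest score → riesling.

riesling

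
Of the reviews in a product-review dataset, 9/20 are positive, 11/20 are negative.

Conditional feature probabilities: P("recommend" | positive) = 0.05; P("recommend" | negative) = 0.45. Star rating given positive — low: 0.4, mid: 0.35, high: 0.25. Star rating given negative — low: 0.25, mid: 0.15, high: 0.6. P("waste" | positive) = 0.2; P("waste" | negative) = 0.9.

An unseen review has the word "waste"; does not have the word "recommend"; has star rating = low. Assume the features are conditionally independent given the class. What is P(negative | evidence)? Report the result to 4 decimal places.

positive: 0.45 × (1−0.05) × 0.4 × 0.2 = 0.0342
negative: 0.55 × (1−0.45) × 0.25 × 0.9 = 0.0680625
P(negative | x) = 0.0680625 / 0.1022625 ≈ 0.6656

0.6656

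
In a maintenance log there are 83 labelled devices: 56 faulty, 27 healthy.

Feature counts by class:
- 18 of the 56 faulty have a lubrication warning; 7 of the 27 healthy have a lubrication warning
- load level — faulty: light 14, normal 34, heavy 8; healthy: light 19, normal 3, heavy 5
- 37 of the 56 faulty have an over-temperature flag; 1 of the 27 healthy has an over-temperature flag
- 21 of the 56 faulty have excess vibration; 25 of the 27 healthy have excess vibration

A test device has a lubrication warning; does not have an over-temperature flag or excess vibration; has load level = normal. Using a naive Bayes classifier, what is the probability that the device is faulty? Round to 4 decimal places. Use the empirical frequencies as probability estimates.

0.9766

faulty: (56/83) × (18/56) × (34/56) × (19/56) × (35/56) ≈ 0.027921
healthy: (27/83) × (7/27) × (3/27) × (26/27) × (2/27) ≈ 0.000668426
P(faulty | x) = 0.027921 / 0.028589426 ≈ 0.9766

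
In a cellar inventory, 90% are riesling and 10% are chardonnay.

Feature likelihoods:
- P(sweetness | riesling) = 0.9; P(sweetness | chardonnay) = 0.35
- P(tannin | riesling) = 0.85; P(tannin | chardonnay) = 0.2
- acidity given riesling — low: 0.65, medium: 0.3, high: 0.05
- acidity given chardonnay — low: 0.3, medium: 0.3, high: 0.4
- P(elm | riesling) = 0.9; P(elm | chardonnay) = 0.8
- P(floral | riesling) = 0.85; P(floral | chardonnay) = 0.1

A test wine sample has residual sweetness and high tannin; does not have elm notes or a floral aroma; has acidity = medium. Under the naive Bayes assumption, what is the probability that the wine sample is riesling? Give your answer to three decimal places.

riesling: 0.9 × 0.9 × 0.85 × 0.3 × (1−0.9) × (1−0.85) = 0.00309825
chardonnay: 0.1 × 0.35 × 0.2 × 0.3 × (1−0.8) × (1−0.1) = 0.000378
P(riesling | x) = 0.00309825 / 0.00347625 ≈ 0.891

0.891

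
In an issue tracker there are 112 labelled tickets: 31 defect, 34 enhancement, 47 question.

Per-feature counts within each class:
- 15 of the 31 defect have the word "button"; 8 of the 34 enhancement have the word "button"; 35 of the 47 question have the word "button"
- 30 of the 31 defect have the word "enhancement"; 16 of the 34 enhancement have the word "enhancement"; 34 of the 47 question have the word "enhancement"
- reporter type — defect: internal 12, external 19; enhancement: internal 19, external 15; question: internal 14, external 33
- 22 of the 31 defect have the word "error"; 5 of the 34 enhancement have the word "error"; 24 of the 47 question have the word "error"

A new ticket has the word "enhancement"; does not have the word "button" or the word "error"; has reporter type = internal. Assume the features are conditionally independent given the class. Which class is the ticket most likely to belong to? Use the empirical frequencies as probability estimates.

enhancement

defect: (31/112) × (16/31) × (30/31) × (12/31) × (9/31) ≈ 0.0155368
enhancement: (34/112) × (26/34) × (16/34) × (19/34) × (29/34) ≈ 0.0520703
question: (47/112) × (12/47) × (34/47) × (14/47) × (23/47) ≈ 0.0112981
Highest score → enhancement.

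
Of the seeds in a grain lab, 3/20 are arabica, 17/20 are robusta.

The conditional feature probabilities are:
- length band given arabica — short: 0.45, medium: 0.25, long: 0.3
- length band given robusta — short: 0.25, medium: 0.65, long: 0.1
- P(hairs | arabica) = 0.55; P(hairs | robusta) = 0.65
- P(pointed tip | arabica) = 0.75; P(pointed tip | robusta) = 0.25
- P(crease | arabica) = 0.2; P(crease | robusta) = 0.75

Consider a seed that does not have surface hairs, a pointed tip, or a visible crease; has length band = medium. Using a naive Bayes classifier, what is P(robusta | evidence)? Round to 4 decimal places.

0.9148

arabica: 0.15 × 0.25 × (1−0.55) × (1−0.75) × (1−0.2) = 0.003375
robusta: 0.85 × 0.65 × (1−0.65) × (1−0.25) × (1−0.75) = 0.0362578125
P(robusta | x) = 0.0362578125 / 0.0396328125 ≈ 0.9148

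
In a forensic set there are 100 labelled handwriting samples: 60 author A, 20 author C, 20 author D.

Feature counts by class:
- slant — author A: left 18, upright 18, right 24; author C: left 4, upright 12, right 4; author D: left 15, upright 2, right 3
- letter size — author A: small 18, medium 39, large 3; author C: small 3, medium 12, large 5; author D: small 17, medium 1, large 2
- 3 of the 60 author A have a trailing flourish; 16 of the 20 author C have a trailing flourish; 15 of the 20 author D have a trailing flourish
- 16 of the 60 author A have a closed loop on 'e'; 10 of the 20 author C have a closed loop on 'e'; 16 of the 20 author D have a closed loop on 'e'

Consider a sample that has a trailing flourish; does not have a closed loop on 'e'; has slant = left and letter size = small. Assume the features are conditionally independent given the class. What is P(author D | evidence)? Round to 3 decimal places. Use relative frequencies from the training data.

0.814

author A: (60/100) × (18/60) × (18/60) × (3/60) × (44/60) = 0.00198
author C: (20/100) × (4/20) × (3/20) × (16/20) × (10/20) = 0.0024
author D: (20/100) × (15/20) × (17/20) × (15/20) × (4/20) = 0.019125
P(author D | x) = 0.019125 / 0.023505 ≈ 0.814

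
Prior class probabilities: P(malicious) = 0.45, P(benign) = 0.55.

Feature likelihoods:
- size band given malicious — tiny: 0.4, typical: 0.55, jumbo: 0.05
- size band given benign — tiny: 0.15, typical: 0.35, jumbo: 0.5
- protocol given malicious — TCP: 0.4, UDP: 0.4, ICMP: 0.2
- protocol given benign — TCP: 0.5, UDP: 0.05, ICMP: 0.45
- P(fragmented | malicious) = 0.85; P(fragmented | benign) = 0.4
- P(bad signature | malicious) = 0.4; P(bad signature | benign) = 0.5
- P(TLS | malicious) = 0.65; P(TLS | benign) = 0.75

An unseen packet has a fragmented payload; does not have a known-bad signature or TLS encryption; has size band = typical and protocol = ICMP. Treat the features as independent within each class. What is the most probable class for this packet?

malicious

malicious: 0.45 × 0.55 × 0.2 × 0.85 × (1−0.4) × (1−0.65) = 0.00883575
benign: 0.55 × 0.35 × 0.45 × 0.4 × (1−0.5) × (1−0.75) = 0.00433125
Highest score → malicious.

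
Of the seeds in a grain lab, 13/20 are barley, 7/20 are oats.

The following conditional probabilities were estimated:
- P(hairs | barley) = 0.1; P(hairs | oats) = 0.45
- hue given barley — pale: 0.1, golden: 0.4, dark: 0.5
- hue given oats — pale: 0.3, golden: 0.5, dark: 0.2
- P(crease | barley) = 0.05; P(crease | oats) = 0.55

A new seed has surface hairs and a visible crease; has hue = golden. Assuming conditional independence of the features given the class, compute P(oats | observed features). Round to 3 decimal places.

barley: 0.65 × 0.1 × 0.4 × 0.05 = 0.0013
oats: 0.35 × 0.45 × 0.5 × 0.55 = 0.0433125
P(oats | x) = 0.0433125 / 0.0446125 ≈ 0.971

0.971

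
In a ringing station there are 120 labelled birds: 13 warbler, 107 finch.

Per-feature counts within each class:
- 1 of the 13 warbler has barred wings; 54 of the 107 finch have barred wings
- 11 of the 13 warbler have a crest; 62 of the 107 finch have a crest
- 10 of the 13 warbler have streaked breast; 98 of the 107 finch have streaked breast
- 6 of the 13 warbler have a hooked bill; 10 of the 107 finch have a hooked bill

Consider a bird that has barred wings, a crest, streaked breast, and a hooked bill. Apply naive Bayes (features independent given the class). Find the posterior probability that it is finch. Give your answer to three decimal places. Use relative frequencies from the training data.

warbler: (13/120) × (1/13) × (11/13) × (10/13) × (6/13) ≈ 0.00250341
finch: (107/120) × (54/107) × (62/107) × (98/107) × (10/107) ≈ 0.0223192
P(finch | x) = 0.0223192 / 0.02482261 ≈ 0.899

0.899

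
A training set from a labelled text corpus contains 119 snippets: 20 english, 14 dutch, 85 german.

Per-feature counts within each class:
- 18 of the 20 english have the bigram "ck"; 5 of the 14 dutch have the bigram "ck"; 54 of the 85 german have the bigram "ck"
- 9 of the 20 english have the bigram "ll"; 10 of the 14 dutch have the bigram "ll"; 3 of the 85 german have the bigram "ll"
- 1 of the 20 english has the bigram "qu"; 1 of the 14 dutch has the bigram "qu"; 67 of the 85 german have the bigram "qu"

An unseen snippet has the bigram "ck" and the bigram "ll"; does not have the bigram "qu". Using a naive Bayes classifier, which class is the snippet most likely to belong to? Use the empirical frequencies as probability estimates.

english

english: (20/119) × (18/20) × (9/20) × (19/20) ≈ 0.0646639
dutch: (14/119) × (5/14) × (10/14) × (13/14) ≈ 0.0278683
german: (85/119) × (54/85) × (3/85) × (18/85) ≈ 0.00339159
Highest score → english.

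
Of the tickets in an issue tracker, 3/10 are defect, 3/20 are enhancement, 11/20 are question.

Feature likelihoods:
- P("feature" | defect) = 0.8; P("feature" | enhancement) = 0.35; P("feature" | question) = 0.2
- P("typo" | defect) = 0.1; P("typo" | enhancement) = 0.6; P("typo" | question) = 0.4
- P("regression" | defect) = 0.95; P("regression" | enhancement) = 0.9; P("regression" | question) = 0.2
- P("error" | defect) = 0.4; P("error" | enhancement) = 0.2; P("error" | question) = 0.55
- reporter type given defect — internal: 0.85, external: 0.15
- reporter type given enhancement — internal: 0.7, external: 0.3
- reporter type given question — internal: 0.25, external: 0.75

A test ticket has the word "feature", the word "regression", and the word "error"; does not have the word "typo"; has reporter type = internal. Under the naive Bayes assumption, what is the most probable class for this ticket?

defect

defect: 0.3 × 0.8 × (1−0.1) × 0.95 × 0.4 × 0.85 = 0.069768
enhancement: 0.15 × 0.35 × (1−0.6) × 0.9 × 0.2 × 0.7 = 0.002646
question: 0.55 × 0.2 × (1−0.4) × 0.2 × 0.55 × 0.25 = 0.001815
Highest score → defect.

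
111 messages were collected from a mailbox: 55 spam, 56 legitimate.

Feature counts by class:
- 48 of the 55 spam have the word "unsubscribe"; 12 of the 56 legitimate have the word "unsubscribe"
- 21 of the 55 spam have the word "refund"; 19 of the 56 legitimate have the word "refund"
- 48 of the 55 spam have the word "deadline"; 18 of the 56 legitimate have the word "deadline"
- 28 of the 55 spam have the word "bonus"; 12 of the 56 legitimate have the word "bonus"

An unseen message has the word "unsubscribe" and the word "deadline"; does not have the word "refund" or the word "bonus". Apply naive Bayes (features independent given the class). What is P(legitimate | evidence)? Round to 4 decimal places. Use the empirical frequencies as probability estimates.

0.1361

spam: (55/111) × (48/55) × (34/55) × (48/55) × (27/55) ≈ 0.114529
legitimate: (56/111) × (12/56) × (37/56) × (18/56) × (44/56) ≈ 0.0180394
P(legitimate | x) = 0.0180394 / 0.1325684 ≈ 0.1361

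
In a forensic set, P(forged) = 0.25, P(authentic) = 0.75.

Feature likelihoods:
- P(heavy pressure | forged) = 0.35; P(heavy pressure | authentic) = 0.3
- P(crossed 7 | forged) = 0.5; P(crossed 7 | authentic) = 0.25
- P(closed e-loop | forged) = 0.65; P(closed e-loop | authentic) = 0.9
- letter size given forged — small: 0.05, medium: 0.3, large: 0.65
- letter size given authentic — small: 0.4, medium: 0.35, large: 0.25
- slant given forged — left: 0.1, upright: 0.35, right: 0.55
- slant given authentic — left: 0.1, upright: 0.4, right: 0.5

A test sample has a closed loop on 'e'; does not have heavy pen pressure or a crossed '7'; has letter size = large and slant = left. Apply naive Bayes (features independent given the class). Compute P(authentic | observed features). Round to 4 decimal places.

0.7207

forged: 0.25 × (1−0.35) × (1−0.5) × 0.65 × 0.65 × 0.1 = 0.0034328125
authentic: 0.75 × (1−0.3) × (1−0.25) × 0.9 × 0.25 × 0.1 = 0.008859375
P(authentic | x) = 0.008859375 / 0.0122921875 ≈ 0.7207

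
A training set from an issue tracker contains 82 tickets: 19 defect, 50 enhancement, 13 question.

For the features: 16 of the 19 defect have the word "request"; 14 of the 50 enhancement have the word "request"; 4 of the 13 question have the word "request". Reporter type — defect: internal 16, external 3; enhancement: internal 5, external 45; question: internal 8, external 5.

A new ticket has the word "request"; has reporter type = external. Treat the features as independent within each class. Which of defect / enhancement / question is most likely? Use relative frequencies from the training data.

defect: (19/82) × (16/19) × (3/19) ≈ 0.0308087
enhancement: (50/82) × (14/50) × (45/50) ≈ 0.153659
question: (13/82) × (4/13) × (5/13) ≈ 0.0187617
Highest score → enhancement.

enhancement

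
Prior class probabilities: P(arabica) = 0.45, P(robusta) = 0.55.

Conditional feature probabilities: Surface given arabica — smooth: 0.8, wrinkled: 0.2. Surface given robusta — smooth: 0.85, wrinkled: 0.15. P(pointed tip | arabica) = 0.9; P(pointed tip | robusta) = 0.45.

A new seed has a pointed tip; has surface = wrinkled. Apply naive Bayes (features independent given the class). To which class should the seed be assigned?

arabica: 0.45 × 0.2 × 0.9 = 0.081
robusta: 0.55 × 0.15 × 0.45 = 0.037125
Highest score → arabica.

arabica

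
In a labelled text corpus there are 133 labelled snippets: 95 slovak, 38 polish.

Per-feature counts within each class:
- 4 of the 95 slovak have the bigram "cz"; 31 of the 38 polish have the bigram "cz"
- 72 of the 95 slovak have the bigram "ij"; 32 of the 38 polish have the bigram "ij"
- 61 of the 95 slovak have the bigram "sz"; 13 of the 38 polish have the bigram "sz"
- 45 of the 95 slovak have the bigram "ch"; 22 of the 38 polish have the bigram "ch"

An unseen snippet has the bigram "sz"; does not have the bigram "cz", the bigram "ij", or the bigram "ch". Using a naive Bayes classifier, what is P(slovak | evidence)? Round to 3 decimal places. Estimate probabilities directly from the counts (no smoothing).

0.979

slovak: (95/133) × (91/95) × (23/95) × (61/95) × (50/95) ≈ 0.0559818
polish: (38/133) × (7/38) × (6/38) × (13/38) × (16/38) ≈ 0.00119704
P(slovak | x) = 0.0559818 / 0.05717884 ≈ 0.979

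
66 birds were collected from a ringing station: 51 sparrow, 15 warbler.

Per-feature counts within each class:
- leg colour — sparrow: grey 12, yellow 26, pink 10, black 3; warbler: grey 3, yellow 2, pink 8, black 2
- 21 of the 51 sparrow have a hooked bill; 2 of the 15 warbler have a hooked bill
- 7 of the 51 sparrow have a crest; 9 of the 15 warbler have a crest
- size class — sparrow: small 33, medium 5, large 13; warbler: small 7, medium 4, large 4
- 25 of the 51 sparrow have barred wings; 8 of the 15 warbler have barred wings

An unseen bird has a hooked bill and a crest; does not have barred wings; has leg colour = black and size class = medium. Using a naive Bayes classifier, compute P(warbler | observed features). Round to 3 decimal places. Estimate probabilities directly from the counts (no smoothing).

sparrow: (51/66) × (3/51) × (21/51) × (7/51) × (5/51) × (26/51) ≈ 0.000128398
warbler: (15/66) × (2/15) × (2/15) × (9/15) × (4/15) × (7/15) ≈ 0.000301684
P(warbler | x) = 0.000301684 / 0.000430082 ≈ 0.701

0.701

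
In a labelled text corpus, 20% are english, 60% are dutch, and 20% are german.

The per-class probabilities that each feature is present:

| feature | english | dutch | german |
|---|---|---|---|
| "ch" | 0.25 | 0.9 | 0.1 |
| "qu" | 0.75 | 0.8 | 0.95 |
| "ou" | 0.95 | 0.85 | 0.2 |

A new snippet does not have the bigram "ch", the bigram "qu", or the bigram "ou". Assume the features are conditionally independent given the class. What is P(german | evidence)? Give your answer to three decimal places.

0.662

english: 0.2 × (1−0.25) × (1−0.75) × (1−0.95) = 0.001875
dutch: 0.6 × (1−0.9) × (1−0.8) × (1−0.85) = 0.0018
german: 0.2 × (1−0.1) × (1−0.95) × (1−0.2) = 0.0072
P(german | x) = 0.0072 / 0.010875 ≈ 0.662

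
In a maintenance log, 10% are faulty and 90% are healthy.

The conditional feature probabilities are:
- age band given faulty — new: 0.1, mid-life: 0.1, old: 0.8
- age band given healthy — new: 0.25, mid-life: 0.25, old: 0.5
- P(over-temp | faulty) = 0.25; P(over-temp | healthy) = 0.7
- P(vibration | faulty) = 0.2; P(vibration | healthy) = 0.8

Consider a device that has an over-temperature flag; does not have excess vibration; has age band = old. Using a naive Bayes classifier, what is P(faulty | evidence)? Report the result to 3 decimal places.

faulty: 0.1 × 0.8 × 0.25 × (1−0.2) = 0.016
healthy: 0.9 × 0.5 × 0.7 × (1−0.8) = 0.063
P(faulty | x) = 0.016 / 0.079 ≈ 0.203

0.203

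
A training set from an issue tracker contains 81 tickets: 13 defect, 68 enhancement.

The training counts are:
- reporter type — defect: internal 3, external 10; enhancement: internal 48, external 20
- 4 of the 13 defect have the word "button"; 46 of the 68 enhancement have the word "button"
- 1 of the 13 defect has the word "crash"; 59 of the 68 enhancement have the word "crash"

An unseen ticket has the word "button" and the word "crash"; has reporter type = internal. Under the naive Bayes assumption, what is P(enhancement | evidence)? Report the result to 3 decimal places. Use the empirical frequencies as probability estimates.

defect: (13/81) × (3/13) × (4/13) × (1/13) ≈ 0.000876616
enhancement: (68/81) × (48/68) × (46/68) × (59/68) ≈ 0.347815
P(enhancement | x) = 0.347815 / 0.348691616 ≈ 0.997

0.997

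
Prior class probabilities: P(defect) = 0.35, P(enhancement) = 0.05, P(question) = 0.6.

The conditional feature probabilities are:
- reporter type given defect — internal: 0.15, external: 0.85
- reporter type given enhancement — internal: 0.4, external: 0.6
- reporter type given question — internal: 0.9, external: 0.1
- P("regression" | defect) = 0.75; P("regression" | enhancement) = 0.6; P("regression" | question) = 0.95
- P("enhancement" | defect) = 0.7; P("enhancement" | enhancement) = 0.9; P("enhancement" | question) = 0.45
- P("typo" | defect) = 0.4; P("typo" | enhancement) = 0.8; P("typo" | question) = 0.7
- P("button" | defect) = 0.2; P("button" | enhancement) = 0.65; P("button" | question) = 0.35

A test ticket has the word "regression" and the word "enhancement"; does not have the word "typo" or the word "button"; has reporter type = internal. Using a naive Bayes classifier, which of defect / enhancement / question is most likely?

defect: 0.35 × 0.15 × 0.75 × 0.7 × (1−0.4) × (1−0.2) = 0.01323
enhancement: 0.05 × 0.4 × 0.6 × 0.9 × (1−0.8) × (1−0.65) = 0.000756
question: 0.6 × 0.9 × 0.95 × 0.45 × (1−0.7) × (1−0.35) = 0.04501575
Highest score → question.

question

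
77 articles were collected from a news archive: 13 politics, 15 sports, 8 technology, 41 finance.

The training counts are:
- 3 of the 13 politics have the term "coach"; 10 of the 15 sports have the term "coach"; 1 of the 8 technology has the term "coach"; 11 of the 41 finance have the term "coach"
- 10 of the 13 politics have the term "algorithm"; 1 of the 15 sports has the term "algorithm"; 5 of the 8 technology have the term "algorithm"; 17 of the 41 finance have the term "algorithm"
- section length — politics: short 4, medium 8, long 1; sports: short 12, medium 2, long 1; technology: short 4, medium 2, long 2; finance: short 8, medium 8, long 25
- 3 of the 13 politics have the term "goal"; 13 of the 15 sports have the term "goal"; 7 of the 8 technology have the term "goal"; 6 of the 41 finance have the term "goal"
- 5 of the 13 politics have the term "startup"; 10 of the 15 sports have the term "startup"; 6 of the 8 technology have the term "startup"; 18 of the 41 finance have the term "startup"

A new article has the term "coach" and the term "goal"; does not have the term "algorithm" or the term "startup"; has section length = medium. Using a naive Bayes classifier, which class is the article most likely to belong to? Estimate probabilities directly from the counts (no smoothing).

sports

politics: (13/77) × (3/13) × (3/13) × (8/13) × (3/13) × (8/13) ≈ 0.000785741
sports: (15/77) × (10/15) × (14/15) × (2/15) × (13/15) × (5/15) ≈ 0.00466891
technology: (8/77) × (1/8) × (3/8) × (2/8) × (7/8) × (2/8) ≈ 0.000266335
finance: (41/77) × (11/41) × (24/41) × (8/41) × (6/41) × (23/41) ≈ 0.00133951
Highest score → sports.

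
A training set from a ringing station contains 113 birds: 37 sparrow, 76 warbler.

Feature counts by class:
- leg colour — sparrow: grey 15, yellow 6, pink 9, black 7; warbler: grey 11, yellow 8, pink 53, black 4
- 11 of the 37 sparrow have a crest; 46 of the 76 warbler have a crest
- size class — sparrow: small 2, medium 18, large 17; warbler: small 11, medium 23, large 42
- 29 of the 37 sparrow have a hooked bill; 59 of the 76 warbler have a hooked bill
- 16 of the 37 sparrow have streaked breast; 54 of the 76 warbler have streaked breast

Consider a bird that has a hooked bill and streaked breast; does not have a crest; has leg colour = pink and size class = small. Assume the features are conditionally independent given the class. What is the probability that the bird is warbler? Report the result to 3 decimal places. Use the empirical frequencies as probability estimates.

sparrow: (37/113) × (9/37) × (26/37) × (2/37) × (29/37) × (16/37) ≈ 0.00102537
warbler: (76/113) × (53/76) × (30/76) × (11/76) × (59/76) × (54/76) ≈ 0.014781
P(warbler | x) = 0.014781 / 0.01580637 ≈ 0.935

0.935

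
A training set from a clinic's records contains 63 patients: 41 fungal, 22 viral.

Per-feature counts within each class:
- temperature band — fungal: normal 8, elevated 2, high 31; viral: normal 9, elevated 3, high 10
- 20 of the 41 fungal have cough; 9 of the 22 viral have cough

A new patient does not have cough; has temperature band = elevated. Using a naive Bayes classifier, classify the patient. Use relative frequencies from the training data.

viral

fungal: (41/63) × (2/41) × (21/41) ≈ 0.0162602
viral: (22/63) × (3/22) × (13/22) ≈ 0.0281385
Highest score → viral.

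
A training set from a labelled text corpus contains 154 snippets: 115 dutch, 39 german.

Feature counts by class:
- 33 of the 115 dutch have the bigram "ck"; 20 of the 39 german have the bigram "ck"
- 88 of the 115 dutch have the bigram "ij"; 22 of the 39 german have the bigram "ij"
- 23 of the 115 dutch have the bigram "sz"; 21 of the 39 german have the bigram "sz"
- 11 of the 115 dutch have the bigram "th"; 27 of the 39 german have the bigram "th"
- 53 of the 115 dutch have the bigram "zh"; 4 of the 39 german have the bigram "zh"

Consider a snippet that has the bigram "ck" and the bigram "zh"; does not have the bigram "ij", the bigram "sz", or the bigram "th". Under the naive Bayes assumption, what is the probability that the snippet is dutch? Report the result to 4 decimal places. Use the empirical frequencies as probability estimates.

dutch: (115/154) × (33/115) × (27/115) × (92/115) × (104/115) × (53/115) ≈ 0.016775
german: (39/154) × (20/39) × (17/39) × (18/39) × (12/39) × (4/39) ≈ 0.000824543
P(dutch | x) = 0.016775 / 0.017599543 ≈ 0.9531

0.9531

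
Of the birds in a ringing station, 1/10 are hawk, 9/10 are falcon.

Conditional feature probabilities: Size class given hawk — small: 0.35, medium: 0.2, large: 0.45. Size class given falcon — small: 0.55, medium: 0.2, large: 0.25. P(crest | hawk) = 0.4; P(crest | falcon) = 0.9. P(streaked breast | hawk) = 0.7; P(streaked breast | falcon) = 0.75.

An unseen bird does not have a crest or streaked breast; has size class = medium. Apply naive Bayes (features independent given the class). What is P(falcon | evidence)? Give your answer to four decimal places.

0.5556

hawk: 0.1 × 0.2 × (1−0.4) × (1−0.7) = 0.0036
falcon: 0.9 × 0.2 × (1−0.9) × (1−0.75) = 0.0045
P(falcon | x) = 0.0045 / 0.0081 ≈ 0.5556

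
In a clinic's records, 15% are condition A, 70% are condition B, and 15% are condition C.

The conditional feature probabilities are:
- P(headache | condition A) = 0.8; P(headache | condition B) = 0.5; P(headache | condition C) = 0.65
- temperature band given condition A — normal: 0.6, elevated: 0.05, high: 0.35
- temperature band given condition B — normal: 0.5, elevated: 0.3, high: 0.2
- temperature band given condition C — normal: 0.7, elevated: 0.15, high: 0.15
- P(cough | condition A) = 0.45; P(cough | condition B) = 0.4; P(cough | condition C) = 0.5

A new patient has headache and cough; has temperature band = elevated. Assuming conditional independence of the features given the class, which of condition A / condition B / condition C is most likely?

condition B

condition A: 0.15 × 0.8 × 0.05 × 0.45 = 0.0027
condition B: 0.7 × 0.5 × 0.3 × 0.4 = 0.042
condition C: 0.15 × 0.65 × 0.15 × 0.5 = 0.0073125
Highest score → condition B.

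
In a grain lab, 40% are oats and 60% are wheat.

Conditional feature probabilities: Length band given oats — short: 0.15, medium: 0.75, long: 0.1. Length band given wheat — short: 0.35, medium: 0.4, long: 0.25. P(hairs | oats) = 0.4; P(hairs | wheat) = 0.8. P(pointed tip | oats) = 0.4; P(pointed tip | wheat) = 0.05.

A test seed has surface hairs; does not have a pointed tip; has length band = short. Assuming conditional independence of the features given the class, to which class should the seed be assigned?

oats: 0.4 × 0.15 × 0.4 × (1−0.4) = 0.0144
wheat: 0.6 × 0.35 × 0.8 × (1−0.05) = 0.1596
Highest score → wheat.

wheat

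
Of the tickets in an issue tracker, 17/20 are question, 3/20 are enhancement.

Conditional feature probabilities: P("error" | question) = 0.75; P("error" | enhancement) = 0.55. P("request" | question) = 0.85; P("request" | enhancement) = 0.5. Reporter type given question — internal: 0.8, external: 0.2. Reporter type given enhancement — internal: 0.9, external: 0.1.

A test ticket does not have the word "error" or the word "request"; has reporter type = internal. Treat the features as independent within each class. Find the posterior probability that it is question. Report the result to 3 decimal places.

question: 0.85 × (1−0.75) × (1−0.85) × 0.8 = 0.0255
enhancement: 0.15 × (1−0.55) × (1−0.5) × 0.9 = 0.030375
P(question | x) = 0.0255 / 0.055875 ≈ 0.456

0.456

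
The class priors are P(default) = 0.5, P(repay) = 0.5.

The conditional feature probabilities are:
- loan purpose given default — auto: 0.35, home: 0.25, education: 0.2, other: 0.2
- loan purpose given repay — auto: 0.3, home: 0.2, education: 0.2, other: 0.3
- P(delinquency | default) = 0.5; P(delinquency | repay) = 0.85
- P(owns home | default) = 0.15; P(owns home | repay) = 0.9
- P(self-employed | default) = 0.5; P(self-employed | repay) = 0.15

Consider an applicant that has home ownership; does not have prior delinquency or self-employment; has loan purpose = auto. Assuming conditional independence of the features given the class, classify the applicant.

default: 0.5 × 0.35 × (1−0.5) × 0.15 × (1−0.5) = 0.0065625
repay: 0.5 × 0.3 × (1−0.85) × 0.9 × (1−0.15) = 0.0172125
Highest score → repay.

repay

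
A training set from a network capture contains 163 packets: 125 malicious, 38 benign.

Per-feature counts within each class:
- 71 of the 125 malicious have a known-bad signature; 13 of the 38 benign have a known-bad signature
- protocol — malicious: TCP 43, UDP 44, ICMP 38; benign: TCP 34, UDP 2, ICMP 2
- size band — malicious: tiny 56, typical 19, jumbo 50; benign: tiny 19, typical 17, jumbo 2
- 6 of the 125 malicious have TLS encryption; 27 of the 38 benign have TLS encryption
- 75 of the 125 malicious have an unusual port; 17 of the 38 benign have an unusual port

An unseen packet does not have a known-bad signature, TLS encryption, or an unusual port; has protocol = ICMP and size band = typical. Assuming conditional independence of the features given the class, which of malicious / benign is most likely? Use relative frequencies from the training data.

malicious

malicious: (125/163) × (54/125) × (38/125) × (19/125) × (119/125) × (50/125) ≈ 0.00582935
benign: (38/163) × (25/38) × (2/38) × (17/38) × (11/38) × (21/38) ≈ 0.000577709
Highest score → malicious.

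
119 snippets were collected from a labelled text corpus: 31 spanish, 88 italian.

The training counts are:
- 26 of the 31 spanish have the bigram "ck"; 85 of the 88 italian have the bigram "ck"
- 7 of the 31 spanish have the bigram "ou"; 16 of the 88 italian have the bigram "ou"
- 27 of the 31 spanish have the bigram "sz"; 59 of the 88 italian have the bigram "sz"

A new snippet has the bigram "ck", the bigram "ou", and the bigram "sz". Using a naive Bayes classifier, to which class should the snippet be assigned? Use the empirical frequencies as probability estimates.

spanish: (31/119) × (26/31) × (7/31) × (27/31) ≈ 0.0429699
italian: (88/119) × (85/88) × (16/88) × (59/88) ≈ 0.087072
Highest score → italian.

italian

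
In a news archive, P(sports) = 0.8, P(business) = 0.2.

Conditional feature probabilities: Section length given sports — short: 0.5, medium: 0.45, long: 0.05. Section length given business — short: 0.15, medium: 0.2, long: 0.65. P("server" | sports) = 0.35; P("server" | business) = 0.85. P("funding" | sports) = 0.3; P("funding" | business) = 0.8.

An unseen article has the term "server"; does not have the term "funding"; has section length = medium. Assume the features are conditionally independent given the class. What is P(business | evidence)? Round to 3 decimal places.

sports: 0.8 × 0.45 × 0.35 × (1−0.3) = 0.0882
business: 0.2 × 0.2 × 0.85 × (1−0.8) = 0.0068
P(business | x) = 0.0068 / 0.095 ≈ 0.072

0.072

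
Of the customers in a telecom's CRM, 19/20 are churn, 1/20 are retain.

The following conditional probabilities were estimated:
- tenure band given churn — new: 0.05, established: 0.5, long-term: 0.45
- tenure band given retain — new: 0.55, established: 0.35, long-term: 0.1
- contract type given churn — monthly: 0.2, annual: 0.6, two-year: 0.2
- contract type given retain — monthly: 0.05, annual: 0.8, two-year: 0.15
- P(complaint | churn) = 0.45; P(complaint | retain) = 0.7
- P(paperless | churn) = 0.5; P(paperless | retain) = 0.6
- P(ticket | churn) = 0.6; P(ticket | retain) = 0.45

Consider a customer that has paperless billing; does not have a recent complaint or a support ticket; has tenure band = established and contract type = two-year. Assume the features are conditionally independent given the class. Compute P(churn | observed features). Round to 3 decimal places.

churn: 0.95 × 0.5 × 0.2 × (1−0.45) × 0.5 × (1−0.6) = 0.01045
retain: 0.05 × 0.35 × 0.15 × (1−0.7) × 0.6 × (1−0.45) = 0.000259875
P(churn | x) = 0.01045 / 0.010709875 ≈ 0.976

0.976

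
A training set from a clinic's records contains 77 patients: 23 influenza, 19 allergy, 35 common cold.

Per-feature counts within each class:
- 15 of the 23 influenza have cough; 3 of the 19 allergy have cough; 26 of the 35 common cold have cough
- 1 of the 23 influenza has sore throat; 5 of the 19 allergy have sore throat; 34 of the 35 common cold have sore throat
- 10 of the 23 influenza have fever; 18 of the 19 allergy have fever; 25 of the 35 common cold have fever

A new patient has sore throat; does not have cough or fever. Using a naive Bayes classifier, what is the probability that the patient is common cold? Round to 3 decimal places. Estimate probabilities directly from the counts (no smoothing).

0.857

influenza: (23/77) × (8/23) × (1/23) × (13/23) ≈ 0.00255321
allergy: (19/77) × (16/19) × (5/19) × (1/19) ≈ 0.00287801
common cold: (35/77) × (9/35) × (34/35) × (10/35) ≈ 0.032441
P(common cold | x) = 0.032441 / 0.03787222 ≈ 0.857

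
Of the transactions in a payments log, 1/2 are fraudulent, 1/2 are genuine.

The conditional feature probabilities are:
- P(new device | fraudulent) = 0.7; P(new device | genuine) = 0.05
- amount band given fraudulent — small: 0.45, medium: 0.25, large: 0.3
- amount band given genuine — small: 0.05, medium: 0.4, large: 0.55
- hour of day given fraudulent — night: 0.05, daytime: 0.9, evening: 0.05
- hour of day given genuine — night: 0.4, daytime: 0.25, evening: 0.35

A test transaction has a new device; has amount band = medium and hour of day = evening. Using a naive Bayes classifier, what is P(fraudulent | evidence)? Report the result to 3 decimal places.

fraudulent: 0.5 × 0.7 × 0.25 × 0.05 = 0.004375
genuine: 0.5 × 0.05 × 0.4 × 0.35 = 0.0035
P(fraudulent | x) = 0.004375 / 0.007875 ≈ 0.556

0.556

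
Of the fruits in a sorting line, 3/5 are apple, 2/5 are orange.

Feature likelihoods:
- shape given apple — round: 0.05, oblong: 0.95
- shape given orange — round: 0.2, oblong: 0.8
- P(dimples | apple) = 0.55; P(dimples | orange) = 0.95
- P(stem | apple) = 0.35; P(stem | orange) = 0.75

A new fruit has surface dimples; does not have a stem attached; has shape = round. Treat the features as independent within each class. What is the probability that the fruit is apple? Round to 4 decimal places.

0.3608

apple: 0.6 × 0.05 × 0.55 × (1−0.35) = 0.010725
orange: 0.4 × 0.2 × 0.95 × (1−0.75) = 0.019
P(apple | x) = 0.010725 / 0.029725 ≈ 0.3608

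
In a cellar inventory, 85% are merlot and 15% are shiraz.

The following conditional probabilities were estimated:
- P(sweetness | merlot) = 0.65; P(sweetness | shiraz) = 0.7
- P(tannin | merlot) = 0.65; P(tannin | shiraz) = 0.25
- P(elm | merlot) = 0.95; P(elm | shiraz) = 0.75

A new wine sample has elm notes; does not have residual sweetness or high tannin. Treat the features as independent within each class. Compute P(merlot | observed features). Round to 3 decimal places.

merlot: 0.85 × (1−0.65) × (1−0.65) × 0.95 = 0.09891875
shiraz: 0.15 × (1−0.7) × (1−0.25) × 0.75 = 0.0253125
P(merlot | x) = 0.09891875 / 0.12423125 ≈ 0.796

0.796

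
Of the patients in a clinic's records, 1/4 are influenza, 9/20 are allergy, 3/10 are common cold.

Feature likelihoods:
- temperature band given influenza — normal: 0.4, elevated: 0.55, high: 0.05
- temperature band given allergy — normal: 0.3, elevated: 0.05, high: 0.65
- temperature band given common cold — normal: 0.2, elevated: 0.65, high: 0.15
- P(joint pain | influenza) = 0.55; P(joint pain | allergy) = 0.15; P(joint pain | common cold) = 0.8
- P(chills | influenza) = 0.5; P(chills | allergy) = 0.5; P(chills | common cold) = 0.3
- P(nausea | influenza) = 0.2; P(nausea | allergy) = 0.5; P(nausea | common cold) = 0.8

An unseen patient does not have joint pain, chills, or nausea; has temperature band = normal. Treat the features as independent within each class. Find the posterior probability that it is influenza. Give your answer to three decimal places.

influenza: 0.25 × 0.4 × (1−0.55) × (1−0.5) × (1−0.2) = 0.018
allergy: 0.45 × 0.3 × (1−0.15) × (1−0.5) × (1−0.5) = 0.0286875
common cold: 0.3 × 0.2 × (1−0.8) × (1−0.3) × (1−0.8) = 0.00168
P(influenza | x) = 0.018 / 0.0483675 ≈ 0.372

0.372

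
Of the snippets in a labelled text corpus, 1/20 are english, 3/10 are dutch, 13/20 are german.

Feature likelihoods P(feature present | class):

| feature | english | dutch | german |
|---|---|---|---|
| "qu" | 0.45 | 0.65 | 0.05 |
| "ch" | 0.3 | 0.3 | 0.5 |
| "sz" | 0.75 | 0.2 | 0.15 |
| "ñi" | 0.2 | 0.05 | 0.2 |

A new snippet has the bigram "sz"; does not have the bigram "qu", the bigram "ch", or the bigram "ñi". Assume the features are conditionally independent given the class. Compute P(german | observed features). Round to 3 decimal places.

english: 0.05 × (1−0.45) × (1−0.3) × 0.75 × (1−0.2) = 0.01155
dutch: 0.3 × (1−0.65) × (1−0.3) × 0.2 × (1−0.05) = 0.013965
german: 0.65 × (1−0.05) × (1−0.5) × 0.15 × (1−0.2) = 0.03705
P(german | x) = 0.03705 / 0.062565 ≈ 0.592

0.592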